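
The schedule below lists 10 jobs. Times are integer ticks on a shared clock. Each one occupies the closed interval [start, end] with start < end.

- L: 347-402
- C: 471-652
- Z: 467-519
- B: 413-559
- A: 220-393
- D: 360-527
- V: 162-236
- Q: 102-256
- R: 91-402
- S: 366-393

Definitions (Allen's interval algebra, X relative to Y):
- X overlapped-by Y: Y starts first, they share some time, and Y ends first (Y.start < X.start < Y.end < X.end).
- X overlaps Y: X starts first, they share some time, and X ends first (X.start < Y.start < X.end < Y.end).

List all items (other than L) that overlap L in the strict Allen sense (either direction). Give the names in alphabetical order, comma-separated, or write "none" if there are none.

A, D

Target L = [347, 402].
A [220, 393] → overlaps → yes.
B [413, 559] → after → no.
C [471, 652] → after → no.
D [360, 527] → overlapped-by → yes.
Q [102, 256] → before → no.
R [91, 402] → finished-by → no.
S [366, 393] → during → no.
V [162, 236] → before → no.
Z [467, 519] → after → no.
Result: A, D.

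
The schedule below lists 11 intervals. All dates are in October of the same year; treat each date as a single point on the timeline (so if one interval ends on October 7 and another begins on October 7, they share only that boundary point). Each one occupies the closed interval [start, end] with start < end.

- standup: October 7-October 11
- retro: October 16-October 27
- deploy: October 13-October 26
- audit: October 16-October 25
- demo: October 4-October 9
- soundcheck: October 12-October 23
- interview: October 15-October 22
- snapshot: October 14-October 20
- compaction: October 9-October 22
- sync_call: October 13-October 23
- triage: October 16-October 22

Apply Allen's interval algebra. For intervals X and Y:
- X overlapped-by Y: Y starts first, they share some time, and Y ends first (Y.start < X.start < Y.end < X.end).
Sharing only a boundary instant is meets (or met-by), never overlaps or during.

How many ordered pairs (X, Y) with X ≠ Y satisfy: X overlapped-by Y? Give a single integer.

19

Checking all 110 ordered pairs for relation 'overlapped-by'; matching pairs in alphabetical order:
(audit, compaction): audit overlapped-by compaction ✓
(audit, interview): audit overlapped-by interview ✓
(audit, snapshot): audit overlapped-by snapshot ✓
(audit, soundcheck): audit overlapped-by soundcheck ✓
(audit, sync_call): audit overlapped-by sync_call ✓
(compaction, standup): compaction overlapped-by standup ✓
(deploy, compaction): deploy overlapped-by compaction ✓
(deploy, soundcheck): deploy overlapped-by soundcheck ✓
(interview, snapshot): interview overlapped-by snapshot ✓
(retro, compaction): retro overlapped-by compaction ✓
(retro, deploy): retro overlapped-by deploy ✓
(retro, interview): retro overlapped-by interview ✓
(retro, snapshot): retro overlapped-by snapshot ✓
(retro, soundcheck): retro overlapped-by soundcheck ✓
(retro, sync_call): retro overlapped-by sync_call ✓
(soundcheck, compaction): soundcheck overlapped-by compaction ✓
(standup, demo): standup overlapped-by demo ✓
(sync_call, compaction): sync_call overlapped-by compaction ✓
(triage, snapshot): triage overlapped-by snapshot ✓
Count: 19.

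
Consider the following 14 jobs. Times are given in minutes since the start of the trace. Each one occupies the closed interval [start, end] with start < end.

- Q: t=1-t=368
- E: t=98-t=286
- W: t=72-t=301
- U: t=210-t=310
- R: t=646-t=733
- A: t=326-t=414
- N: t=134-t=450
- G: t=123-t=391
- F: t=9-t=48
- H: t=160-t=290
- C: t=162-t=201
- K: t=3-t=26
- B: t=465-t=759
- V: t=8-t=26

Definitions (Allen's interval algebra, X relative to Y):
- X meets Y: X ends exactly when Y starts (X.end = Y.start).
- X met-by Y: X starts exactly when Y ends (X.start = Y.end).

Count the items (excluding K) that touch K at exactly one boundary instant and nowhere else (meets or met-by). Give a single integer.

0

Target K = [t=3, t=26].
A [t=326, t=414] → after → no.
B [t=465, t=759] → after → no.
C [t=162, t=201] → after → no.
E [t=98, t=286] → after → no.
F [t=9, t=48] → overlapped-by → no.
G [t=123, t=391] → after → no.
H [t=160, t=290] → after → no.
N [t=134, t=450] → after → no.
Q [t=1, t=368] → contains → no.
R [t=646, t=733] → after → no.
U [t=210, t=310] → after → no.
V [t=8, t=26] → finishes → no.
W [t=72, t=301] → after → no.
Total: 0.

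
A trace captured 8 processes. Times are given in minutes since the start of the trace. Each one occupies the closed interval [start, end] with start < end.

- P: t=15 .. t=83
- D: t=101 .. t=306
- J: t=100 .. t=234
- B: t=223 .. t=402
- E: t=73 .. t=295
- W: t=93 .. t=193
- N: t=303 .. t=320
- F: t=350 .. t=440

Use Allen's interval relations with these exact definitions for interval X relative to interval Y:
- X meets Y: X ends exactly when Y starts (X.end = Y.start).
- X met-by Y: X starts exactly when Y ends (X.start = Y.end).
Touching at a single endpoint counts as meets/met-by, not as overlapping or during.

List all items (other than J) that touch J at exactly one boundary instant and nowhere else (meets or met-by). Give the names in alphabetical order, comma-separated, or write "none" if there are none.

Target J = [t=100, t=234].
B [t=223, t=402] → overlapped-by → no.
D [t=101, t=306] → overlapped-by → no.
E [t=73, t=295] → contains → no.
F [t=350, t=440] → after → no.
N [t=303, t=320] → after → no.
P [t=15, t=83] → before → no.
W [t=93, t=193] → overlaps → no.
Result: none.

none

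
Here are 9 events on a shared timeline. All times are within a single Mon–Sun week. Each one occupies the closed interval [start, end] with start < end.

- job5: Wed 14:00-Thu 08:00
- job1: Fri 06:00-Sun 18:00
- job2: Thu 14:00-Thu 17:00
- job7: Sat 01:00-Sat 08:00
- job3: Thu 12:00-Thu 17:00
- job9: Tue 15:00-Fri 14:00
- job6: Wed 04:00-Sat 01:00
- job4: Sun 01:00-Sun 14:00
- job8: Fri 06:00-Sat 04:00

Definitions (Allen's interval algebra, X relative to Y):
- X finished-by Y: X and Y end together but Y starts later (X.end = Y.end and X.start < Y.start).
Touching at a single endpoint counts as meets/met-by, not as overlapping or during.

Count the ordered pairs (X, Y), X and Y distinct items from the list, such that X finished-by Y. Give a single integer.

1

Checking all 72 ordered pairs for relation 'finished-by'; matching pairs in alphabetical order:
(job3, job2): job3 finished-by job2 ✓
Count: 1.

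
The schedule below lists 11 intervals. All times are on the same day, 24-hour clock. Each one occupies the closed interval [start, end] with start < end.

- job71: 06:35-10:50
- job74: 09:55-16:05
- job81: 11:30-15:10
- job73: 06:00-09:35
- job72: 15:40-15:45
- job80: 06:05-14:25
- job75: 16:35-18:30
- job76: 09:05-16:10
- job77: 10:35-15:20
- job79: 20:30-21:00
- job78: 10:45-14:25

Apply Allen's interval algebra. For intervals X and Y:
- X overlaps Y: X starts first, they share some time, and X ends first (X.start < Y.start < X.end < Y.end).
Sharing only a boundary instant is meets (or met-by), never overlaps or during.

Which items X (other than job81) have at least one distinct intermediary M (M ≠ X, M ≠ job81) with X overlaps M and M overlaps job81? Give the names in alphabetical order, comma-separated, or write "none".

job71, job73

Target job81 = [11:30, 15:10].
Intermediaries M with M overlaps job81: job78, job80.
Via job78 — items with X overlaps job78: job71.
Via job80 — items with X overlaps job80: job73.
Union: job71, job73.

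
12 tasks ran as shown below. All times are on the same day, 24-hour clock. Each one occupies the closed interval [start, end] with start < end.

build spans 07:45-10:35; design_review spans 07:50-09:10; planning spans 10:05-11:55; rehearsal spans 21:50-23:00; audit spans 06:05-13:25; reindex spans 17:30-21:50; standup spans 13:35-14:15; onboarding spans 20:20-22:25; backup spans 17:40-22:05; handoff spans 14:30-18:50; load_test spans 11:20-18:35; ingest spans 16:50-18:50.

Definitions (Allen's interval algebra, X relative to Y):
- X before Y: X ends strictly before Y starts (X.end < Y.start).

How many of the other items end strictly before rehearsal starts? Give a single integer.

8

Target rehearsal = [21:50, 23:00].
audit [06:05, 13:25] → before → counts.
backup [17:40, 22:05] → overlaps → no.
build [07:45, 10:35] → before → counts.
design_review [07:50, 09:10] → before → counts.
handoff [14:30, 18:50] → before → counts.
ingest [16:50, 18:50] → before → counts.
load_test [11:20, 18:35] → before → counts.
onboarding [20:20, 22:25] → overlaps → no.
planning [10:05, 11:55] → before → counts.
reindex [17:30, 21:50] → meets → no.
standup [13:35, 14:15] → before → counts.
Total: 8.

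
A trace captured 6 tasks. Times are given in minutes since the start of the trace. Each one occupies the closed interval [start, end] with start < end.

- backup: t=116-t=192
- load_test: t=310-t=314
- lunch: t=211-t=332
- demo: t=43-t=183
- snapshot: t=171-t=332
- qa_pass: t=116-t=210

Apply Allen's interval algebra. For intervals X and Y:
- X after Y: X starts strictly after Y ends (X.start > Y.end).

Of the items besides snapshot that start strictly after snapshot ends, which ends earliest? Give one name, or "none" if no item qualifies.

Target snapshot = [t=171, t=332].
backup [t=116, t=192] → overlaps → excluded.
demo [t=43, t=183] → overlaps → excluded.
load_test [t=310, t=314] → during → excluded.
lunch [t=211, t=332] → finishes → excluded.
qa_pass [t=116, t=210] → overlaps → excluded.
No candidates → none.

none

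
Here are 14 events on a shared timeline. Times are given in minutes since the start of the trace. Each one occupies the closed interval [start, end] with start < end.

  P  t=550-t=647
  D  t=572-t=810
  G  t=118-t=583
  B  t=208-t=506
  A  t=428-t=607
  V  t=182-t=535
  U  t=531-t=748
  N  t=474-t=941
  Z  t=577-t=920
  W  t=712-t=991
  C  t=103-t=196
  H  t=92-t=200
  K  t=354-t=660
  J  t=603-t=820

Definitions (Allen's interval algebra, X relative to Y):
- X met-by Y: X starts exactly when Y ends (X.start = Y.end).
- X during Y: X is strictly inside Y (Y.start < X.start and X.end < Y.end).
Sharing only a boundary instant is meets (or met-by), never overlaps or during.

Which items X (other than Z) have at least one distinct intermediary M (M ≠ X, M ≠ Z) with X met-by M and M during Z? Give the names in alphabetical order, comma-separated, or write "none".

none

Target Z = [t=577, t=920].
Intermediaries M with M during Z: J.
Via J — items with X met-by J: none.
Union: none.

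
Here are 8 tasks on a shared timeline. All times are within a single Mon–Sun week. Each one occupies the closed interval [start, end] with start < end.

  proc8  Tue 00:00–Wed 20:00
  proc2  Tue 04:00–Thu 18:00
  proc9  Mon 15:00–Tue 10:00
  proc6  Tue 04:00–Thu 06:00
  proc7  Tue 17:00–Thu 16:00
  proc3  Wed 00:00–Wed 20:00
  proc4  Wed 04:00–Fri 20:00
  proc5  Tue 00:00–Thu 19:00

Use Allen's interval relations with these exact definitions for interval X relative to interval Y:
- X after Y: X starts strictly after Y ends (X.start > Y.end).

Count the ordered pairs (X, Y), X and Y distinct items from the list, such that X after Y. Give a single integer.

Checking all 56 ordered pairs for relation 'after'; matching pairs in alphabetical order:
(proc3, proc9): proc3 after proc9 ✓
(proc4, proc9): proc4 after proc9 ✓
(proc7, proc9): proc7 after proc9 ✓
Count: 3.

3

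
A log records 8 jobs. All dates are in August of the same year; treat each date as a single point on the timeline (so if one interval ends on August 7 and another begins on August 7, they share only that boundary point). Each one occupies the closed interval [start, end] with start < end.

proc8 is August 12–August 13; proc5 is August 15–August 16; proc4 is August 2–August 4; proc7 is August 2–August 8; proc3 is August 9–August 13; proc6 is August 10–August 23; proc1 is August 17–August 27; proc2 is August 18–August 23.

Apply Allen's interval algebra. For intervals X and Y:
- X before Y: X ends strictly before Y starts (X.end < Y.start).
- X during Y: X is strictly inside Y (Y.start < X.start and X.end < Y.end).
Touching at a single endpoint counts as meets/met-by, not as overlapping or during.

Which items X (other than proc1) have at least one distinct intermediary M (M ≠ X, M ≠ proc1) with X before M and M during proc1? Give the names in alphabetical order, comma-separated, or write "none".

proc3, proc4, proc5, proc7, proc8

Target proc1 = [August 17, August 27].
Intermediaries M with M during proc1: proc2.
Via proc2 — items with X before proc2: proc3, proc4, proc5, proc7, proc8.
Union: proc3, proc4, proc5, proc7, proc8.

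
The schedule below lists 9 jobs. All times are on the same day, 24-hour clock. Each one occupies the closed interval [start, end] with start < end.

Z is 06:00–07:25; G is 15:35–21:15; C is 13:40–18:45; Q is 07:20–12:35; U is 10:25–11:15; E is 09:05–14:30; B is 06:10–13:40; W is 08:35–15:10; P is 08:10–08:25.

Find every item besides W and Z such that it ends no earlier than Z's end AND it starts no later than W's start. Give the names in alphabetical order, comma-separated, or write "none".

B, P, Q

Conditions: its end is no earlier than Z's end (X.end >= 07:25) AND its start is no later than W's start (X.start <= 08:35).
B: end 13:40 >= 07:25? ✓; start 06:10 <= 08:35? ✓ → yes.
C: end 18:45 >= 07:25? ✓; start 13:40 <= 08:35? ✗ → no.
E: end 14:30 >= 07:25? ✓; start 09:05 <= 08:35? ✗ → no.
G: end 21:15 >= 07:25? ✓; start 15:35 <= 08:35? ✗ → no.
P: end 08:25 >= 07:25? ✓; start 08:10 <= 08:35? ✓ → yes.
Q: end 12:35 >= 07:25? ✓; start 07:20 <= 08:35? ✓ → yes.
U: end 11:15 >= 07:25? ✓; start 10:25 <= 08:35? ✗ → no.
Result: B, P, Q.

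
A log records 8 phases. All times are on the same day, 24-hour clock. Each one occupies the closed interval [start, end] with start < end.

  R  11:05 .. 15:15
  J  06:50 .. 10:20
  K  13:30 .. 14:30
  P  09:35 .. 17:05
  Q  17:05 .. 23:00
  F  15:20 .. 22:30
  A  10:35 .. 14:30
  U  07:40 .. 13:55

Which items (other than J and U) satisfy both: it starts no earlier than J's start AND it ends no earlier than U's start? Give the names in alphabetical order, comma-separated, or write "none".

A, F, K, P, Q, R

Conditions: its start is no earlier than J's start (X.start >= 06:50) AND its end is no earlier than U's start (X.end >= 07:40).
A: start 10:35 >= 06:50? ✓; end 14:30 >= 07:40? ✓ → yes.
F: start 15:20 >= 06:50? ✓; end 22:30 >= 07:40? ✓ → yes.
K: start 13:30 >= 06:50? ✓; end 14:30 >= 07:40? ✓ → yes.
P: start 09:35 >= 06:50? ✓; end 17:05 >= 07:40? ✓ → yes.
Q: start 17:05 >= 06:50? ✓; end 23:00 >= 07:40? ✓ → yes.
R: start 11:05 >= 06:50? ✓; end 15:15 >= 07:40? ✓ → yes.
Result: A, F, K, P, Q, R.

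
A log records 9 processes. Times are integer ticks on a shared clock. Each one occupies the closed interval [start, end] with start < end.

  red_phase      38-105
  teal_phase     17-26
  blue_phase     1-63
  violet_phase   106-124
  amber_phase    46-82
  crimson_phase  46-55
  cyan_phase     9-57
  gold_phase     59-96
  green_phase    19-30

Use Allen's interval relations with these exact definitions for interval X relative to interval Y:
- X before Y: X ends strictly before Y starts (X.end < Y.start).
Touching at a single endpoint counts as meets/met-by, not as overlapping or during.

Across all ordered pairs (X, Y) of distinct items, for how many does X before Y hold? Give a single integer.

Checking all 72 ordered pairs for relation 'before'; matching pairs in alphabetical order:
(amber_phase, violet_phase): amber_phase before violet_phase ✓
(blue_phase, violet_phase): blue_phase before violet_phase ✓
(crimson_phase, gold_phase): crimson_phase before gold_phase ✓
(crimson_phase, violet_phase): crimson_phase before violet_phase ✓
(cyan_phase, gold_phase): cyan_phase before gold_phase ✓
(cyan_phase, violet_phase): cyan_phase before violet_phase ✓
(gold_phase, violet_phase): gold_phase before violet_phase ✓
(green_phase, amber_phase): green_phase before amber_phase ✓
(green_phase, crimson_phase): green_phase before crimson_phase ✓
(green_phase, gold_phase): green_phase before gold_phase ✓
(green_phase, red_phase): green_phase before red_phase ✓
(green_phase, violet_phase): green_phase before violet_phase ✓
(red_phase, violet_phase): red_phase before violet_phase ✓
(teal_phase, amber_phase): teal_phase before amber_phase ✓
(teal_phase, crimson_phase): teal_phase before crimson_phase ✓
(teal_phase, gold_phase): teal_phase before gold_phase ✓
(teal_phase, red_phase): teal_phase before red_phase ✓
(teal_phase, violet_phase): teal_phase before violet_phase ✓
Count: 18.

18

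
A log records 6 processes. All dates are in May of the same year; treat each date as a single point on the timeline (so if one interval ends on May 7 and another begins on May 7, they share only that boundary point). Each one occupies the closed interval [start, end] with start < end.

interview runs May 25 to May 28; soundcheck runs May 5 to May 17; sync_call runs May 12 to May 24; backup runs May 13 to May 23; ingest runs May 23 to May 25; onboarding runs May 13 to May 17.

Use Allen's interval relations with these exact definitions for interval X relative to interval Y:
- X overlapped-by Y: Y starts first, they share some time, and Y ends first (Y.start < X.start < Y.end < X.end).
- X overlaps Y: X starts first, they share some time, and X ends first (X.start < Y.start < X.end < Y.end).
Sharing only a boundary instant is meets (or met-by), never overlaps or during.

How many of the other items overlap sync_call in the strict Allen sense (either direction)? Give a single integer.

Target sync_call = [May 12, May 24].
backup [May 13, May 23] → during → no.
ingest [May 23, May 25] → overlapped-by → counts.
interview [May 25, May 28] → after → no.
onboarding [May 13, May 17] → during → no.
soundcheck [May 5, May 17] → overlaps → counts.
Total: 2.

2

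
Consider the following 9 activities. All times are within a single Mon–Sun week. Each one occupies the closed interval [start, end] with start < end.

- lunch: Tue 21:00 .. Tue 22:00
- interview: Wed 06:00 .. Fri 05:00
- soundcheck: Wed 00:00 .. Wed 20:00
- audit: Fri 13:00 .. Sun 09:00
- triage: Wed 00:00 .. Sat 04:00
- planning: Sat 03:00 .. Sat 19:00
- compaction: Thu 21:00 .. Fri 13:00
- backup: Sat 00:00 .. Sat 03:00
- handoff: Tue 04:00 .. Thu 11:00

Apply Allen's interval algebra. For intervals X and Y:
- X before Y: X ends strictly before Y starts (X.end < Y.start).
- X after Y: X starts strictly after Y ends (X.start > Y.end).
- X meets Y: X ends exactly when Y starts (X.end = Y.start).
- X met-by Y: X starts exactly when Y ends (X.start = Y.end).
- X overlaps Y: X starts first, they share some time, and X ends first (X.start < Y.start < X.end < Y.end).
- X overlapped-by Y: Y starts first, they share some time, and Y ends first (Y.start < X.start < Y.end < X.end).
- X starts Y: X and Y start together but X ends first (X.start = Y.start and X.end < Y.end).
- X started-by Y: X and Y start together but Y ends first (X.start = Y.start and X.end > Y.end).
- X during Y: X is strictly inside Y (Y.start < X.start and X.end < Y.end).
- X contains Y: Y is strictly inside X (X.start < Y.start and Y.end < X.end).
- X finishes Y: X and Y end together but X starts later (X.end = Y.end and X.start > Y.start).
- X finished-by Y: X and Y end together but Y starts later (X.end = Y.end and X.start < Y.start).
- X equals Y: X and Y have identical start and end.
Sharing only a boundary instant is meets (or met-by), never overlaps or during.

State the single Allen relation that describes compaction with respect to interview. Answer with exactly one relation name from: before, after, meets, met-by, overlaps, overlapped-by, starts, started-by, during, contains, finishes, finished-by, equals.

overlapped-by

compaction = [Thu 21:00, Fri 13:00]; interview = [Wed 06:00, Fri 05:00].
Compare endpoints: compaction.start > interview.start, compaction.start < interview.end, compaction.end > interview.start, compaction.end > interview.end.
That pattern is 'overlapped-by'.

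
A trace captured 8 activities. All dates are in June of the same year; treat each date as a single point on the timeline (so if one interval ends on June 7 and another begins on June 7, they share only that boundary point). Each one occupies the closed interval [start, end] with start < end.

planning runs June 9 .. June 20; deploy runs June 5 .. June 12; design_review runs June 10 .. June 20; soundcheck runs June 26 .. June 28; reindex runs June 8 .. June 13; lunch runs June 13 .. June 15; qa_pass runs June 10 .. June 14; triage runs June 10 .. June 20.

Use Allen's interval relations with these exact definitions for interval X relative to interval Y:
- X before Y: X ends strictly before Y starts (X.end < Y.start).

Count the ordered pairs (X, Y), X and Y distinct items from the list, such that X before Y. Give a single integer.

Checking all 56 ordered pairs for relation 'before'; matching pairs in alphabetical order:
(deploy, lunch): deploy before lunch ✓
(deploy, soundcheck): deploy before soundcheck ✓
(design_review, soundcheck): design_review before soundcheck ✓
(lunch, soundcheck): lunch before soundcheck ✓
(planning, soundcheck): planning before soundcheck ✓
(qa_pass, soundcheck): qa_pass before soundcheck ✓
(reindex, soundcheck): reindex before soundcheck ✓
(triage, soundcheck): triage before soundcheck ✓
Count: 8.

8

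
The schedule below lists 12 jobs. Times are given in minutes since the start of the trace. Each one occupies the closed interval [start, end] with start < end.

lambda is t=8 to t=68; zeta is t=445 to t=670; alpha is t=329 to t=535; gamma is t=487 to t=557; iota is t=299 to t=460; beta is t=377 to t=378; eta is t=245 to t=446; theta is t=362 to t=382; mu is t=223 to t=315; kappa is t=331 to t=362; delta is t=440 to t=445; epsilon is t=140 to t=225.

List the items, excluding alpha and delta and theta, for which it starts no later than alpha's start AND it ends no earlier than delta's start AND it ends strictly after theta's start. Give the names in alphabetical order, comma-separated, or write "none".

eta, iota

Conditions: its start is no later than alpha's start (X.start <= t=329) AND its end is no earlier than delta's start (X.end >= t=440) AND its end is strictly after theta's start (X.end > t=362).
beta: start t=377 <= t=329? ✗; end t=378 >= t=440? ✗; end t=378 > t=362? ✓ → no.
epsilon: start t=140 <= t=329? ✓; end t=225 >= t=440? ✗; end t=225 > t=362? ✗ → no.
eta: start t=245 <= t=329? ✓; end t=446 >= t=440? ✓; end t=446 > t=362? ✓ → yes.
gamma: start t=487 <= t=329? ✗; end t=557 >= t=440? ✓; end t=557 > t=362? ✓ → no.
iota: start t=299 <= t=329? ✓; end t=460 >= t=440? ✓; end t=460 > t=362? ✓ → yes.
kappa: start t=331 <= t=329? ✗; end t=362 >= t=440? ✗; end t=362 > t=362? ✗ → no.
lambda: start t=8 <= t=329? ✓; end t=68 >= t=440? ✗; end t=68 > t=362? ✗ → no.
mu: start t=223 <= t=329? ✓; end t=315 >= t=440? ✗; end t=315 > t=362? ✗ → no.
zeta: start t=445 <= t=329? ✗; end t=670 >= t=440? ✓; end t=670 > t=362? ✓ → no.
Result: eta, iota.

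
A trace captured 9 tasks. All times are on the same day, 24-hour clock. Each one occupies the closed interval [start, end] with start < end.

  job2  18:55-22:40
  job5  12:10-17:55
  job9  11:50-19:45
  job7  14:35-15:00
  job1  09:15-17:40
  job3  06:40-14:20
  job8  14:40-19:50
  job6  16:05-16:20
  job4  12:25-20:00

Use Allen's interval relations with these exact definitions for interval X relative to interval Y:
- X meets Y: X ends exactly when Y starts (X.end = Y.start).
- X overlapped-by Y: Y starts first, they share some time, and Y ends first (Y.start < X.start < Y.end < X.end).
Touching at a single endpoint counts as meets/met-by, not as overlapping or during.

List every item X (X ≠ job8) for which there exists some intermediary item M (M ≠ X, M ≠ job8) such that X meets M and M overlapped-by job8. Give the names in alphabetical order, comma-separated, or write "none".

Target job8 = [14:40, 19:50].
Intermediaries M with M overlapped-by job8: job2.
Via job2 — items with X meets job2: none.
Union: none.

none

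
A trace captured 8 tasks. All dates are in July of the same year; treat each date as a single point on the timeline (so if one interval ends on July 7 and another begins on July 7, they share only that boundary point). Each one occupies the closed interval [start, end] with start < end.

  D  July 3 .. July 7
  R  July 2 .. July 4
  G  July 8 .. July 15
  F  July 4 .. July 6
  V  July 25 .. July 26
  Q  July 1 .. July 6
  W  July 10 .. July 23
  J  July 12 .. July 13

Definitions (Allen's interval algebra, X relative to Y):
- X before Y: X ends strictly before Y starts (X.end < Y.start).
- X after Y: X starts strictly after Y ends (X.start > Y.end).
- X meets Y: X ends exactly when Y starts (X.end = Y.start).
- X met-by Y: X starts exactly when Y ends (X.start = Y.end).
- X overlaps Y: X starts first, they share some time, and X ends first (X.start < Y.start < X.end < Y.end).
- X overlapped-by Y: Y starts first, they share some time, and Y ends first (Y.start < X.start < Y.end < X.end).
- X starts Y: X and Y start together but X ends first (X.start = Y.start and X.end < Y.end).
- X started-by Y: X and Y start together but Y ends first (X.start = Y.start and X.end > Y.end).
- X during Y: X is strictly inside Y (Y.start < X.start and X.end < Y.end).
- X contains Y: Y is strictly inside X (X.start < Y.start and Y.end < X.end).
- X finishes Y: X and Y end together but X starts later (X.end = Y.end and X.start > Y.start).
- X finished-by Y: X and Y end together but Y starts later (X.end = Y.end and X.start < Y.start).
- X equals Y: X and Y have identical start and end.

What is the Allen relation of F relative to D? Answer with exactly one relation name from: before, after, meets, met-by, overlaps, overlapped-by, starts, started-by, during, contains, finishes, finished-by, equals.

F = [July 4, July 6]; D = [July 3, July 7].
Compare endpoints: F.start > D.start, F.start < D.end, F.end > D.start, F.end < D.end.
That pattern is 'during'.

during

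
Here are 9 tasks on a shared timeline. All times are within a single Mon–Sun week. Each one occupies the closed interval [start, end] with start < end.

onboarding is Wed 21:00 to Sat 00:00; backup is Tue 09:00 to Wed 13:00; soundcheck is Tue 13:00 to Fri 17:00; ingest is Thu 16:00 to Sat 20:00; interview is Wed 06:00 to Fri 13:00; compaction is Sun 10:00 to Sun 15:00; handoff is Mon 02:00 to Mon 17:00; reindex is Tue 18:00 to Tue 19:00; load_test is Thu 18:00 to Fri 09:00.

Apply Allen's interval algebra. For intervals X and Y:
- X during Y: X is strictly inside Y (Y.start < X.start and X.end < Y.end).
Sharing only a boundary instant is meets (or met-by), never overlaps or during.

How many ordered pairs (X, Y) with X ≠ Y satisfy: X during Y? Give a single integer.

Checking all 72 ordered pairs for relation 'during'; matching pairs in alphabetical order:
(interview, soundcheck): interview during soundcheck ✓
(load_test, ingest): load_test during ingest ✓
(load_test, interview): load_test during interview ✓
(load_test, onboarding): load_test during onboarding ✓
(load_test, soundcheck): load_test during soundcheck ✓
(reindex, backup): reindex during backup ✓
(reindex, soundcheck): reindex during soundcheck ✓
Count: 7.

7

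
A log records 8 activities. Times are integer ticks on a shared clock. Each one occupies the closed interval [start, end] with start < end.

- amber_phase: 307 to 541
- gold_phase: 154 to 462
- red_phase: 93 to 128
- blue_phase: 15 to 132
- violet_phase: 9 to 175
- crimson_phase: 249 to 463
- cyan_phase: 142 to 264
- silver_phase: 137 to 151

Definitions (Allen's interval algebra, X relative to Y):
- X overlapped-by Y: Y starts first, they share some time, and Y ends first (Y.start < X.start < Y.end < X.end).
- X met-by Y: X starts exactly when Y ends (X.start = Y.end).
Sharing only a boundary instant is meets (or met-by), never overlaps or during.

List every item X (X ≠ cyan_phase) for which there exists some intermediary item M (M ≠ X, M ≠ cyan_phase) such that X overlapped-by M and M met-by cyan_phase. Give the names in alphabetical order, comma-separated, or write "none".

none

Target cyan_phase = [142, 264].
Intermediaries M with M met-by cyan_phase: none.
Union: none.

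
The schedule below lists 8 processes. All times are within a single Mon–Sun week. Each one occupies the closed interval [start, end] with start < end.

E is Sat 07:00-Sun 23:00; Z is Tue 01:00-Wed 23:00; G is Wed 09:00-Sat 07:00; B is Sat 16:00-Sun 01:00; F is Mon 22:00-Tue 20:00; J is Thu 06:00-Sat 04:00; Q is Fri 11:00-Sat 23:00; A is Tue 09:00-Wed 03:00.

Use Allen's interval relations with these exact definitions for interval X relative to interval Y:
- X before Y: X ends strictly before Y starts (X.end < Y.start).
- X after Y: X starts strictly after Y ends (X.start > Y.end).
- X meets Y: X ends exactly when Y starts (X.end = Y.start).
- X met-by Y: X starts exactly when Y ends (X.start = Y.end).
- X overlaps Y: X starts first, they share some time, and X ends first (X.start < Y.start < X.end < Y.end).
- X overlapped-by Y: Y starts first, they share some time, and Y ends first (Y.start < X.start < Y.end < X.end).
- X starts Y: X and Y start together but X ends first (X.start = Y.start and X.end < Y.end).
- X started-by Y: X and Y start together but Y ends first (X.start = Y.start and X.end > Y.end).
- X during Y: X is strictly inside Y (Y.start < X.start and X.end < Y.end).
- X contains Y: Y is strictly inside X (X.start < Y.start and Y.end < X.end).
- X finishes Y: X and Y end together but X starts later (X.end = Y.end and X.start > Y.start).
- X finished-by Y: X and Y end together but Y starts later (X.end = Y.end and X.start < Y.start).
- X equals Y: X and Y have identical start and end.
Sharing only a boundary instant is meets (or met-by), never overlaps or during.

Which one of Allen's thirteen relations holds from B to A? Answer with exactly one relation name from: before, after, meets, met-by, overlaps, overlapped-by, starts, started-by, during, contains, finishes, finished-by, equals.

after

B = [Sat 16:00, Sun 01:00]; A = [Tue 09:00, Wed 03:00].
Compare endpoints: B.start > A.start, B.start > A.end, B.end > A.start, B.end > A.end.
That pattern is 'after'.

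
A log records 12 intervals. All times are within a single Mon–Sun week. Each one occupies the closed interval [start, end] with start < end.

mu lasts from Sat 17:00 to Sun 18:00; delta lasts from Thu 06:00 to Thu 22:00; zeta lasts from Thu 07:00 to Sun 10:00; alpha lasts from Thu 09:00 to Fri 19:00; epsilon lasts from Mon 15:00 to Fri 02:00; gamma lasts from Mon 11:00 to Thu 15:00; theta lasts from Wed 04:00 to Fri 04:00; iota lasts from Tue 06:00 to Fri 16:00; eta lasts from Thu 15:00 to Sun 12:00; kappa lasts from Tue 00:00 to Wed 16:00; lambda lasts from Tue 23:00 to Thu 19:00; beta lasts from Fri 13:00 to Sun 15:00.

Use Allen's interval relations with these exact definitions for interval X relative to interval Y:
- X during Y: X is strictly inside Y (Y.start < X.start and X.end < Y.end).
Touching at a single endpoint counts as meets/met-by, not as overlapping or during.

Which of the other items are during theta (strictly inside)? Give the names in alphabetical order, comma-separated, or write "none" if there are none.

Target theta = [Wed 04:00, Fri 04:00].
alpha [Thu 09:00, Fri 19:00] → overlapped-by → no.
beta [Fri 13:00, Sun 15:00] → after → no.
delta [Thu 06:00, Thu 22:00] → during → yes.
epsilon [Mon 15:00, Fri 02:00] → overlaps → no.
eta [Thu 15:00, Sun 12:00] → overlapped-by → no.
gamma [Mon 11:00, Thu 15:00] → overlaps → no.
iota [Tue 06:00, Fri 16:00] → contains → no.
kappa [Tue 00:00, Wed 16:00] → overlaps → no.
lambda [Tue 23:00, Thu 19:00] → overlaps → no.
mu [Sat 17:00, Sun 18:00] → after → no.
zeta [Thu 07:00, Sun 10:00] → overlapped-by → no.
Result: delta.

delta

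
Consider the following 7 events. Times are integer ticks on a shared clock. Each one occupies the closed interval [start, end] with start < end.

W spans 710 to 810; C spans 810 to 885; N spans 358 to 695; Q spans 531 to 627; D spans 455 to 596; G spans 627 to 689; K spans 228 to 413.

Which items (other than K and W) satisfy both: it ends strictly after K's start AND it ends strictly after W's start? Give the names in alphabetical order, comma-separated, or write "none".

Conditions: its end is strictly after K's start (X.end > 228) AND its end is strictly after W's start (X.end > 710).
C: end 885 > 228? ✓; end 885 > 710? ✓ → yes.
D: end 596 > 228? ✓; end 596 > 710? ✗ → no.
G: end 689 > 228? ✓; end 689 > 710? ✗ → no.
N: end 695 > 228? ✓; end 695 > 710? ✗ → no.
Q: end 627 > 228? ✓; end 627 > 710? ✗ → no.
Result: C.

C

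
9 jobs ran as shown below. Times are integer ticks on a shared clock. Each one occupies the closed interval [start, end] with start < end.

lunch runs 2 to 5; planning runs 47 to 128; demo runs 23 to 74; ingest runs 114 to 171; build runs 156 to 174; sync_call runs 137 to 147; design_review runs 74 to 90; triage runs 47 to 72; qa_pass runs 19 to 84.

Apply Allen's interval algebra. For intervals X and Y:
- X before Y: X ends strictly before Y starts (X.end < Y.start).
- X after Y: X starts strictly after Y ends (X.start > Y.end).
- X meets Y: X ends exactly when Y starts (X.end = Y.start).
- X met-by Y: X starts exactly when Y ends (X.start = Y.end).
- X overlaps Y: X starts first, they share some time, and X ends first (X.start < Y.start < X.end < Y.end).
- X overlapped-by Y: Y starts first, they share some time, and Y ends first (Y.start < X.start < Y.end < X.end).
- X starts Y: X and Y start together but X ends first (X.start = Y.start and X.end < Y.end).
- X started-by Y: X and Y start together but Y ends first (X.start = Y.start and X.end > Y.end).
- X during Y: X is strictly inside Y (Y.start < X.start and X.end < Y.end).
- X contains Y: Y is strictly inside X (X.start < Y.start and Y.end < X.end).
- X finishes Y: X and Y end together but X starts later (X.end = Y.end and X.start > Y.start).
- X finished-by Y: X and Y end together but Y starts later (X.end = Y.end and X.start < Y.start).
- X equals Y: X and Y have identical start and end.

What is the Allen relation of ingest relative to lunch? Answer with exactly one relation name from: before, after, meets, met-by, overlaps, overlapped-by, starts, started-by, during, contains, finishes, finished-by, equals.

after

ingest = [114, 171]; lunch = [2, 5].
Compare endpoints: ingest.start > lunch.start, ingest.start > lunch.end, ingest.end > lunch.start, ingest.end > lunch.end.
That pattern is 'after'.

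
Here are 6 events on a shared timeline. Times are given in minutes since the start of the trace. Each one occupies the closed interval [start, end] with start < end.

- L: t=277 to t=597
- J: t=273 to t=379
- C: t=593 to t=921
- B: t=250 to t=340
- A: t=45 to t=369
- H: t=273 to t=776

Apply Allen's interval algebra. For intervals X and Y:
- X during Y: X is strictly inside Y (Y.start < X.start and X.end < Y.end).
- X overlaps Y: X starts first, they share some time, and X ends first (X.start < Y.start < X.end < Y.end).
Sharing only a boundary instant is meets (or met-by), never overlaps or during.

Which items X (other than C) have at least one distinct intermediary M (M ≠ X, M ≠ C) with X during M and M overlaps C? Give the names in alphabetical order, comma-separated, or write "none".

Target C = [t=593, t=921].
Intermediaries M with M overlaps C: H, L.
Via H — items with X during H: L.
Via L — items with X during L: none.
Union: L.

L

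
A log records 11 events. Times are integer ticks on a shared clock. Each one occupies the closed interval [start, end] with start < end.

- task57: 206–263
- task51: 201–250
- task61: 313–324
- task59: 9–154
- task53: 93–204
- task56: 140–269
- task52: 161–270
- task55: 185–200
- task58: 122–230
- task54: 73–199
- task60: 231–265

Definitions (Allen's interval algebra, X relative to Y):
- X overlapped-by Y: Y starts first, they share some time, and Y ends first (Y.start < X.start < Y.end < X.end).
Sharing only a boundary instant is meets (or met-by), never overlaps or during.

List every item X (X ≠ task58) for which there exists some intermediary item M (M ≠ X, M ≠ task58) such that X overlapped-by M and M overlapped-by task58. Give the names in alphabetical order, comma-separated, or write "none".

task52, task57, task60

Target task58 = [122, 230].
Intermediaries M with M overlapped-by task58: task51, task52, task56, task57.
Via task51 — items with X overlapped-by task51: task57, task60.
Via task52 — items with X overlapped-by task52: none.
Via task56 — items with X overlapped-by task56: task52.
Via task57 — items with X overlapped-by task57: task60.
Union: task52, task57, task60.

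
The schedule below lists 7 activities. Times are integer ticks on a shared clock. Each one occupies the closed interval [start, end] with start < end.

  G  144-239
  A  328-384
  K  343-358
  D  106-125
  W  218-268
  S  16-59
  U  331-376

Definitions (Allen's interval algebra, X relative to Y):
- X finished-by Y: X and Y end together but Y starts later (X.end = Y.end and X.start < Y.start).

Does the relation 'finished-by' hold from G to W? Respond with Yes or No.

G = [144, 239], W = [218, 268].
Actual relation of G to W: overlaps.
Asked whether 'finished-by' holds → No.

No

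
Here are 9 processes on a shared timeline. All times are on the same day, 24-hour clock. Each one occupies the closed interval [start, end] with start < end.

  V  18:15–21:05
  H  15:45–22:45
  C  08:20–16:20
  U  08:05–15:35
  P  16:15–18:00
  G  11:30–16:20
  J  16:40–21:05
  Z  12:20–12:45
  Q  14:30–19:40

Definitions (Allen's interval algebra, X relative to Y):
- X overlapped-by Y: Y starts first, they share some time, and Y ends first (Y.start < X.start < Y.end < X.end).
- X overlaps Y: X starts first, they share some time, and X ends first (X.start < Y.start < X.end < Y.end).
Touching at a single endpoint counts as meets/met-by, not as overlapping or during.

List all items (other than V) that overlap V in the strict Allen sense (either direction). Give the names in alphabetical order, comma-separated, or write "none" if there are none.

Q

Target V = [18:15, 21:05].
C [08:20, 16:20] → before → no.
G [11:30, 16:20] → before → no.
H [15:45, 22:45] → contains → no.
J [16:40, 21:05] → finished-by → no.
P [16:15, 18:00] → before → no.
Q [14:30, 19:40] → overlaps → yes.
U [08:05, 15:35] → before → no.
Z [12:20, 12:45] → before → no.
Result: Q.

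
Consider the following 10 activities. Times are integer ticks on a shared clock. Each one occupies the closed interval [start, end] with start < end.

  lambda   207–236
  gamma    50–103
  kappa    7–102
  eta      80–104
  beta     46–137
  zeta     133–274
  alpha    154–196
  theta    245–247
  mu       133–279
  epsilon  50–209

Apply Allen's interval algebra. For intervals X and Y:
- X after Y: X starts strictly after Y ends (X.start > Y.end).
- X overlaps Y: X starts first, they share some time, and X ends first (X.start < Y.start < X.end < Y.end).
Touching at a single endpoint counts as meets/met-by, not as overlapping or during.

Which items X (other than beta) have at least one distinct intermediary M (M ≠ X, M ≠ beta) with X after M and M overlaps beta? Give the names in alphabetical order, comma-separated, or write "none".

alpha, lambda, mu, theta, zeta

Target beta = [46, 137].
Intermediaries M with M overlaps beta: kappa.
Via kappa — items with X after kappa: alpha, lambda, mu, theta, zeta.
Union: alpha, lambda, mu, theta, zeta.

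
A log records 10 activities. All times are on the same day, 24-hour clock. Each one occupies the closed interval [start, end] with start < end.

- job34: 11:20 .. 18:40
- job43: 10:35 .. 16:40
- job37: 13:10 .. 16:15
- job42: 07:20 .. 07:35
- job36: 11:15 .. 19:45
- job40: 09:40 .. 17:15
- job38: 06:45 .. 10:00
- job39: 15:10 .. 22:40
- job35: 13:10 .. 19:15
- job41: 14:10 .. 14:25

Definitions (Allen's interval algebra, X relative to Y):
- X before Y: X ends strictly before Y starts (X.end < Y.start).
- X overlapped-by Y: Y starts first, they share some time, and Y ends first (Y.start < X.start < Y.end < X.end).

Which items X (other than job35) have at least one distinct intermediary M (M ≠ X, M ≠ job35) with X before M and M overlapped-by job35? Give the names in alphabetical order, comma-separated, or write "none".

job38, job41, job42

Target job35 = [13:10, 19:15].
Intermediaries M with M overlapped-by job35: job39.
Via job39 — items with X before job39: job38, job41, job42.
Union: job38, job41, job42.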